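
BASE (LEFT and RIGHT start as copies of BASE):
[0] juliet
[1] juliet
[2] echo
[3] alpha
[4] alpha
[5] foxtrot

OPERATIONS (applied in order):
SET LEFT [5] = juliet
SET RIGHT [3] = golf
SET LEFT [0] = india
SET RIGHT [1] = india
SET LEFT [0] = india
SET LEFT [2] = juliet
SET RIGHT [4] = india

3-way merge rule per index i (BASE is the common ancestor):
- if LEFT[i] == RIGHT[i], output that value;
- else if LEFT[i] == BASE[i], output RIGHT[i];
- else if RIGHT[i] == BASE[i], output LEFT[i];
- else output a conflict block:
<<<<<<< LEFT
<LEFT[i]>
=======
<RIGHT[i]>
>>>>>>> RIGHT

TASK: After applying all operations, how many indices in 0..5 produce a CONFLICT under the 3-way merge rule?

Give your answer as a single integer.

Answer: 0

Derivation:
Final LEFT:  [india, juliet, juliet, alpha, alpha, juliet]
Final RIGHT: [juliet, india, echo, golf, india, foxtrot]
i=0: L=india, R=juliet=BASE -> take LEFT -> india
i=1: L=juliet=BASE, R=india -> take RIGHT -> india
i=2: L=juliet, R=echo=BASE -> take LEFT -> juliet
i=3: L=alpha=BASE, R=golf -> take RIGHT -> golf
i=4: L=alpha=BASE, R=india -> take RIGHT -> india
i=5: L=juliet, R=foxtrot=BASE -> take LEFT -> juliet
Conflict count: 0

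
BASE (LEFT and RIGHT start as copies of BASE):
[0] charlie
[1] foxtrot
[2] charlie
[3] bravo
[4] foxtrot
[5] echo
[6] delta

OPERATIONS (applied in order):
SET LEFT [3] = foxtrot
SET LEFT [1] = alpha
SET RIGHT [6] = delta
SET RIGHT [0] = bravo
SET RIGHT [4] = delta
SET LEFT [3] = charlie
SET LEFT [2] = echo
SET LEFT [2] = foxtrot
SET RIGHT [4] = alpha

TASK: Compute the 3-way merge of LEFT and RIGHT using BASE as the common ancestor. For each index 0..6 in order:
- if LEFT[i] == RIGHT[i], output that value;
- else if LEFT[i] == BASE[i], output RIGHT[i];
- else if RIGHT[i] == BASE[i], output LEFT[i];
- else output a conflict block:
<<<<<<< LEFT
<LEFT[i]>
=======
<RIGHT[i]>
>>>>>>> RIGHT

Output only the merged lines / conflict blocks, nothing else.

Answer: bravo
alpha
foxtrot
charlie
alpha
echo
delta

Derivation:
Final LEFT:  [charlie, alpha, foxtrot, charlie, foxtrot, echo, delta]
Final RIGHT: [bravo, foxtrot, charlie, bravo, alpha, echo, delta]
i=0: L=charlie=BASE, R=bravo -> take RIGHT -> bravo
i=1: L=alpha, R=foxtrot=BASE -> take LEFT -> alpha
i=2: L=foxtrot, R=charlie=BASE -> take LEFT -> foxtrot
i=3: L=charlie, R=bravo=BASE -> take LEFT -> charlie
i=4: L=foxtrot=BASE, R=alpha -> take RIGHT -> alpha
i=5: L=echo R=echo -> agree -> echo
i=6: L=delta R=delta -> agree -> delta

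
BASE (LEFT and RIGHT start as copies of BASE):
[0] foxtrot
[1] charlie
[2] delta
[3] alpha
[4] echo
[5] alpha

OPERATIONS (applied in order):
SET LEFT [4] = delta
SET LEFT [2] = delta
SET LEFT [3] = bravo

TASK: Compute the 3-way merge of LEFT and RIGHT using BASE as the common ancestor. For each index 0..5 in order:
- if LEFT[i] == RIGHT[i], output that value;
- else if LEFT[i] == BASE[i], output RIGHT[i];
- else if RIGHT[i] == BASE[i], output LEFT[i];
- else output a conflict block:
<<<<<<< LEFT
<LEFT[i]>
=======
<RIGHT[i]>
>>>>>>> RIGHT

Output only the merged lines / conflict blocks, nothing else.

Final LEFT:  [foxtrot, charlie, delta, bravo, delta, alpha]
Final RIGHT: [foxtrot, charlie, delta, alpha, echo, alpha]
i=0: L=foxtrot R=foxtrot -> agree -> foxtrot
i=1: L=charlie R=charlie -> agree -> charlie
i=2: L=delta R=delta -> agree -> delta
i=3: L=bravo, R=alpha=BASE -> take LEFT -> bravo
i=4: L=delta, R=echo=BASE -> take LEFT -> delta
i=5: L=alpha R=alpha -> agree -> alpha

Answer: foxtrot
charlie
delta
bravo
delta
alpha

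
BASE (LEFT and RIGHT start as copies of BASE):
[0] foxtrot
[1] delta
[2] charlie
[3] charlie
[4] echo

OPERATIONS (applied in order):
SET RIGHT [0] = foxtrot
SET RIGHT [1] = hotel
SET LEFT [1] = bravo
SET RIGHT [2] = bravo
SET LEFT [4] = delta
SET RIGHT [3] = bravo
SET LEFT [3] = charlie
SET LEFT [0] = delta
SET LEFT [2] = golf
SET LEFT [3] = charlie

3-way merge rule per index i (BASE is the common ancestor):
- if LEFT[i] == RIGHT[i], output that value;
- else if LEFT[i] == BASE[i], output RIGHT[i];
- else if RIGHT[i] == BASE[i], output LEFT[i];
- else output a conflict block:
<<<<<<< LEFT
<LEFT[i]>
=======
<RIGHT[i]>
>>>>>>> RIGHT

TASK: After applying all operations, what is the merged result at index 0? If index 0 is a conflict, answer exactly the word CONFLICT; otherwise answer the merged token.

Final LEFT:  [delta, bravo, golf, charlie, delta]
Final RIGHT: [foxtrot, hotel, bravo, bravo, echo]
i=0: L=delta, R=foxtrot=BASE -> take LEFT -> delta
i=1: BASE=delta L=bravo R=hotel all differ -> CONFLICT
i=2: BASE=charlie L=golf R=bravo all differ -> CONFLICT
i=3: L=charlie=BASE, R=bravo -> take RIGHT -> bravo
i=4: L=delta, R=echo=BASE -> take LEFT -> delta
Index 0 -> delta

Answer: delta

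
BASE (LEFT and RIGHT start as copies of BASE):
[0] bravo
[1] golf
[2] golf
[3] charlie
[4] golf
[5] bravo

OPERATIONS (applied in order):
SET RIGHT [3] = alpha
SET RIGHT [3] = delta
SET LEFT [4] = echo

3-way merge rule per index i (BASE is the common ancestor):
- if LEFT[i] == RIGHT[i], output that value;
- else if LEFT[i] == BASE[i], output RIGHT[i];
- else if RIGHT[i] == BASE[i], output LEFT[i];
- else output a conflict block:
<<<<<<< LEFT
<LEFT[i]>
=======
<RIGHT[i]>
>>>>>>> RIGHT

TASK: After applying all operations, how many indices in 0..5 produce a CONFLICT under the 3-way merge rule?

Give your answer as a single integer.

Answer: 0

Derivation:
Final LEFT:  [bravo, golf, golf, charlie, echo, bravo]
Final RIGHT: [bravo, golf, golf, delta, golf, bravo]
i=0: L=bravo R=bravo -> agree -> bravo
i=1: L=golf R=golf -> agree -> golf
i=2: L=golf R=golf -> agree -> golf
i=3: L=charlie=BASE, R=delta -> take RIGHT -> delta
i=4: L=echo, R=golf=BASE -> take LEFT -> echo
i=5: L=bravo R=bravo -> agree -> bravo
Conflict count: 0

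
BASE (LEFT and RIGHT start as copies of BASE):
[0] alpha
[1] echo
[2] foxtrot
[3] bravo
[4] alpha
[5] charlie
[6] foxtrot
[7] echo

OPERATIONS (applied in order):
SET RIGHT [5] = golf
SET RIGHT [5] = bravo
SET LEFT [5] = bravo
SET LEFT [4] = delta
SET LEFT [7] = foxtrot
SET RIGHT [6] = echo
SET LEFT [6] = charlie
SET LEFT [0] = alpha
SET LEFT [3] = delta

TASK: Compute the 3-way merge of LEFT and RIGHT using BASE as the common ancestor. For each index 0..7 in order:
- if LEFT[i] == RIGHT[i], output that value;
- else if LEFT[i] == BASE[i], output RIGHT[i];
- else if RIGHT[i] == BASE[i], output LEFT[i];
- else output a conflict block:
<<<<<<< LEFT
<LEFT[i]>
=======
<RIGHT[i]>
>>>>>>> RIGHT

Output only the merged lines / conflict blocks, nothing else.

Final LEFT:  [alpha, echo, foxtrot, delta, delta, bravo, charlie, foxtrot]
Final RIGHT: [alpha, echo, foxtrot, bravo, alpha, bravo, echo, echo]
i=0: L=alpha R=alpha -> agree -> alpha
i=1: L=echo R=echo -> agree -> echo
i=2: L=foxtrot R=foxtrot -> agree -> foxtrot
i=3: L=delta, R=bravo=BASE -> take LEFT -> delta
i=4: L=delta, R=alpha=BASE -> take LEFT -> delta
i=5: L=bravo R=bravo -> agree -> bravo
i=6: BASE=foxtrot L=charlie R=echo all differ -> CONFLICT
i=7: L=foxtrot, R=echo=BASE -> take LEFT -> foxtrot

Answer: alpha
echo
foxtrot
delta
delta
bravo
<<<<<<< LEFT
charlie
=======
echo
>>>>>>> RIGHT
foxtrot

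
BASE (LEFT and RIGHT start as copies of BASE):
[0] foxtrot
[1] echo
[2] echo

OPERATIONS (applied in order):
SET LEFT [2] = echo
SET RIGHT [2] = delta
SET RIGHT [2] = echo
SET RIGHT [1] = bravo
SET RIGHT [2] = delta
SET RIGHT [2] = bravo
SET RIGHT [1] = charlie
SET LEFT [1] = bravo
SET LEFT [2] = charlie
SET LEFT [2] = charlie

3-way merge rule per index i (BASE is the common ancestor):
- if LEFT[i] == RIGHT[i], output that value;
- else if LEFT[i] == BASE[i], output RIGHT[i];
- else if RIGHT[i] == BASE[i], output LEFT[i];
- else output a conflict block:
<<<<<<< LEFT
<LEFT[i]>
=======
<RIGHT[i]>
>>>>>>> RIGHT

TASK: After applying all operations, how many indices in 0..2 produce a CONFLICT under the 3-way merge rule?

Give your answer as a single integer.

Answer: 2

Derivation:
Final LEFT:  [foxtrot, bravo, charlie]
Final RIGHT: [foxtrot, charlie, bravo]
i=0: L=foxtrot R=foxtrot -> agree -> foxtrot
i=1: BASE=echo L=bravo R=charlie all differ -> CONFLICT
i=2: BASE=echo L=charlie R=bravo all differ -> CONFLICT
Conflict count: 2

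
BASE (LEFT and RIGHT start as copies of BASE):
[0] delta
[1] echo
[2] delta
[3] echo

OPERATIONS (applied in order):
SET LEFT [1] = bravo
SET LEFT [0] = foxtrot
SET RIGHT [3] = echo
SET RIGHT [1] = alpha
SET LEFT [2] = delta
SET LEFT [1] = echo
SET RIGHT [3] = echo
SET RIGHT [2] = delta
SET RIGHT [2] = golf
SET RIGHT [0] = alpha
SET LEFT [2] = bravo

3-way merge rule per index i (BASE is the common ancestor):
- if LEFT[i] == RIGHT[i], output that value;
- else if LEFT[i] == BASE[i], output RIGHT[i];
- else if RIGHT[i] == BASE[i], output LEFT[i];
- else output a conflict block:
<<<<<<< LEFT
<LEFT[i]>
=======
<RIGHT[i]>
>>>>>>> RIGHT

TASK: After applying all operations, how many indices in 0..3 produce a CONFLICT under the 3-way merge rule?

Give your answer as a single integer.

Final LEFT:  [foxtrot, echo, bravo, echo]
Final RIGHT: [alpha, alpha, golf, echo]
i=0: BASE=delta L=foxtrot R=alpha all differ -> CONFLICT
i=1: L=echo=BASE, R=alpha -> take RIGHT -> alpha
i=2: BASE=delta L=bravo R=golf all differ -> CONFLICT
i=3: L=echo R=echo -> agree -> echo
Conflict count: 2

Answer: 2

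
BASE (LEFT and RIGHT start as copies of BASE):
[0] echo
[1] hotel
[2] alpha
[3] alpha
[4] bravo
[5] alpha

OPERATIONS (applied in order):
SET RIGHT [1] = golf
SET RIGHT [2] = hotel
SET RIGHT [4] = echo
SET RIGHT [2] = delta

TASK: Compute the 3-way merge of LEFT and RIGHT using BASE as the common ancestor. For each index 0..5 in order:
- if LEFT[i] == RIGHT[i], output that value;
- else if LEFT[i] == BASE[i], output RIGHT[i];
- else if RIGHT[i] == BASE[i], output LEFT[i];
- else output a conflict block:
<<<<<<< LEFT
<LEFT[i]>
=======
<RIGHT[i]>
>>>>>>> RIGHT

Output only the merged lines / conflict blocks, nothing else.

Answer: echo
golf
delta
alpha
echo
alpha

Derivation:
Final LEFT:  [echo, hotel, alpha, alpha, bravo, alpha]
Final RIGHT: [echo, golf, delta, alpha, echo, alpha]
i=0: L=echo R=echo -> agree -> echo
i=1: L=hotel=BASE, R=golf -> take RIGHT -> golf
i=2: L=alpha=BASE, R=delta -> take RIGHT -> delta
i=3: L=alpha R=alpha -> agree -> alpha
i=4: L=bravo=BASE, R=echo -> take RIGHT -> echo
i=5: L=alpha R=alpha -> agree -> alpha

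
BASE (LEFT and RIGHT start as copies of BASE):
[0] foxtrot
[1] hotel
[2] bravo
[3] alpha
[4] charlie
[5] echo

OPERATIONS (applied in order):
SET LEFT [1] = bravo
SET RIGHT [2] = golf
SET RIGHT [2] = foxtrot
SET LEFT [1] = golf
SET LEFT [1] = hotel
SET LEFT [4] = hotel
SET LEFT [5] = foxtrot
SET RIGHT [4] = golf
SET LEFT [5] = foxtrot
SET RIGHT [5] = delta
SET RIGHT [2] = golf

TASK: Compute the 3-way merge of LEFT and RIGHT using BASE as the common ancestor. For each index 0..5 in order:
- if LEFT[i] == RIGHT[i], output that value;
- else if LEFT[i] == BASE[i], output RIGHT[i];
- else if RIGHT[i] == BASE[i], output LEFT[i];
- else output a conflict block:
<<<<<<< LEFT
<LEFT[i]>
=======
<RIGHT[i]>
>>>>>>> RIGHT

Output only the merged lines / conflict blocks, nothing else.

Answer: foxtrot
hotel
golf
alpha
<<<<<<< LEFT
hotel
=======
golf
>>>>>>> RIGHT
<<<<<<< LEFT
foxtrot
=======
delta
>>>>>>> RIGHT

Derivation:
Final LEFT:  [foxtrot, hotel, bravo, alpha, hotel, foxtrot]
Final RIGHT: [foxtrot, hotel, golf, alpha, golf, delta]
i=0: L=foxtrot R=foxtrot -> agree -> foxtrot
i=1: L=hotel R=hotel -> agree -> hotel
i=2: L=bravo=BASE, R=golf -> take RIGHT -> golf
i=3: L=alpha R=alpha -> agree -> alpha
i=4: BASE=charlie L=hotel R=golf all differ -> CONFLICT
i=5: BASE=echo L=foxtrot R=delta all differ -> CONFLICT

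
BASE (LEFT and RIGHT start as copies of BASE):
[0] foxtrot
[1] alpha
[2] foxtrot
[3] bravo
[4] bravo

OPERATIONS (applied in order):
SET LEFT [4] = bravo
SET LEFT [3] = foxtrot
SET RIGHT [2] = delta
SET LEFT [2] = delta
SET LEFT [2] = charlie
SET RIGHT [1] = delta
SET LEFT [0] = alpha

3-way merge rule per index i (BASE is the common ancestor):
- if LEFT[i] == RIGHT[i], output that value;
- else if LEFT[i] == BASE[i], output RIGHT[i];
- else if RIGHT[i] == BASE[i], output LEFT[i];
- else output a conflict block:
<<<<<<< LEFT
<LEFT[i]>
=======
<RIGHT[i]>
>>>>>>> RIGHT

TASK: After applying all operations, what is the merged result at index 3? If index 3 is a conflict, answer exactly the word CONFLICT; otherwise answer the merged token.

Final LEFT:  [alpha, alpha, charlie, foxtrot, bravo]
Final RIGHT: [foxtrot, delta, delta, bravo, bravo]
i=0: L=alpha, R=foxtrot=BASE -> take LEFT -> alpha
i=1: L=alpha=BASE, R=delta -> take RIGHT -> delta
i=2: BASE=foxtrot L=charlie R=delta all differ -> CONFLICT
i=3: L=foxtrot, R=bravo=BASE -> take LEFT -> foxtrot
i=4: L=bravo R=bravo -> agree -> bravo
Index 3 -> foxtrot

Answer: foxtrot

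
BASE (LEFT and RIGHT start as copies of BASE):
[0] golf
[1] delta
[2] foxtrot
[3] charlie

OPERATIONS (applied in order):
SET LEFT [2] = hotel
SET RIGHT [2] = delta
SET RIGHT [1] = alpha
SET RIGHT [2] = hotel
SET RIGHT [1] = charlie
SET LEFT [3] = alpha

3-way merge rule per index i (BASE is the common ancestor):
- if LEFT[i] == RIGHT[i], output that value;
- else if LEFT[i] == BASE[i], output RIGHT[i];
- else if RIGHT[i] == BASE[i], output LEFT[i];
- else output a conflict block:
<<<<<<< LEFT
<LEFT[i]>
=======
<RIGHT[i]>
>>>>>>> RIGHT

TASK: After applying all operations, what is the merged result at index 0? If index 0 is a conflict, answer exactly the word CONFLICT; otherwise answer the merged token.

Final LEFT:  [golf, delta, hotel, alpha]
Final RIGHT: [golf, charlie, hotel, charlie]
i=0: L=golf R=golf -> agree -> golf
i=1: L=delta=BASE, R=charlie -> take RIGHT -> charlie
i=2: L=hotel R=hotel -> agree -> hotel
i=3: L=alpha, R=charlie=BASE -> take LEFT -> alpha
Index 0 -> golf

Answer: golf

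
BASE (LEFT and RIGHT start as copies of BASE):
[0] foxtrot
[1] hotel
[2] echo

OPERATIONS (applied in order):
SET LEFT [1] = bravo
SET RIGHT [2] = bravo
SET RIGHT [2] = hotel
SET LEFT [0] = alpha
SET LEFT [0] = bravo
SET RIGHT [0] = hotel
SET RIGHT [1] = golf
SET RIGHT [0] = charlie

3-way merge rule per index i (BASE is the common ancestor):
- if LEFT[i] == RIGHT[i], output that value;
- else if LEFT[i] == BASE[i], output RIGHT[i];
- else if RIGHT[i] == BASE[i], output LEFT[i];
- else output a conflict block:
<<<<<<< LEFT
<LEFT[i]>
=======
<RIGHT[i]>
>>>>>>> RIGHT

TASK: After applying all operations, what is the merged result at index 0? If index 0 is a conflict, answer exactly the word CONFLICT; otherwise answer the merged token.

Answer: CONFLICT

Derivation:
Final LEFT:  [bravo, bravo, echo]
Final RIGHT: [charlie, golf, hotel]
i=0: BASE=foxtrot L=bravo R=charlie all differ -> CONFLICT
i=1: BASE=hotel L=bravo R=golf all differ -> CONFLICT
i=2: L=echo=BASE, R=hotel -> take RIGHT -> hotel
Index 0 -> CONFLICT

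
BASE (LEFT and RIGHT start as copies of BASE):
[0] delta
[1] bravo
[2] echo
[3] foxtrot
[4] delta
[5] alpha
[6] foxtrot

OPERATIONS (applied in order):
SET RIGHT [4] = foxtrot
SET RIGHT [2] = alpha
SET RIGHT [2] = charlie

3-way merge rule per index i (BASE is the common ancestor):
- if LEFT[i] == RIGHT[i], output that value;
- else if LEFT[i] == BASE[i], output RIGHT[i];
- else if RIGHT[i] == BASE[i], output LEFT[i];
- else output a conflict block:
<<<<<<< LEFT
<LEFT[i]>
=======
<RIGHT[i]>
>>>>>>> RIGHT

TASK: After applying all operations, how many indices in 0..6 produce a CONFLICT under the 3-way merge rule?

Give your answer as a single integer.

Answer: 0

Derivation:
Final LEFT:  [delta, bravo, echo, foxtrot, delta, alpha, foxtrot]
Final RIGHT: [delta, bravo, charlie, foxtrot, foxtrot, alpha, foxtrot]
i=0: L=delta R=delta -> agree -> delta
i=1: L=bravo R=bravo -> agree -> bravo
i=2: L=echo=BASE, R=charlie -> take RIGHT -> charlie
i=3: L=foxtrot R=foxtrot -> agree -> foxtrot
i=4: L=delta=BASE, R=foxtrot -> take RIGHT -> foxtrot
i=5: L=alpha R=alpha -> agree -> alpha
i=6: L=foxtrot R=foxtrot -> agree -> foxtrot
Conflict count: 0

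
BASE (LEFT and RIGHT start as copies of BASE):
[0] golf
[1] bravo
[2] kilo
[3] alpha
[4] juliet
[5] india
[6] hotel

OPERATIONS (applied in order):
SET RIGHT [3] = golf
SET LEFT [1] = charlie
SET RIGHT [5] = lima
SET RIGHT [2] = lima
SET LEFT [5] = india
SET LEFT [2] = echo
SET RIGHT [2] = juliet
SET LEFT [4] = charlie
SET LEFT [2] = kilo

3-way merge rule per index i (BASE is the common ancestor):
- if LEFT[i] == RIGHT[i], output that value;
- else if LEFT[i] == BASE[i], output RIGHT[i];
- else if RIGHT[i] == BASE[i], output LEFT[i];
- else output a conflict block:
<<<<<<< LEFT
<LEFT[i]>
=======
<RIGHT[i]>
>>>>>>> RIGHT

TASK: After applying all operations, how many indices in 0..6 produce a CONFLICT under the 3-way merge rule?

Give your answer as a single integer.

Final LEFT:  [golf, charlie, kilo, alpha, charlie, india, hotel]
Final RIGHT: [golf, bravo, juliet, golf, juliet, lima, hotel]
i=0: L=golf R=golf -> agree -> golf
i=1: L=charlie, R=bravo=BASE -> take LEFT -> charlie
i=2: L=kilo=BASE, R=juliet -> take RIGHT -> juliet
i=3: L=alpha=BASE, R=golf -> take RIGHT -> golf
i=4: L=charlie, R=juliet=BASE -> take LEFT -> charlie
i=5: L=india=BASE, R=lima -> take RIGHT -> lima
i=6: L=hotel R=hotel -> agree -> hotel
Conflict count: 0

Answer: 0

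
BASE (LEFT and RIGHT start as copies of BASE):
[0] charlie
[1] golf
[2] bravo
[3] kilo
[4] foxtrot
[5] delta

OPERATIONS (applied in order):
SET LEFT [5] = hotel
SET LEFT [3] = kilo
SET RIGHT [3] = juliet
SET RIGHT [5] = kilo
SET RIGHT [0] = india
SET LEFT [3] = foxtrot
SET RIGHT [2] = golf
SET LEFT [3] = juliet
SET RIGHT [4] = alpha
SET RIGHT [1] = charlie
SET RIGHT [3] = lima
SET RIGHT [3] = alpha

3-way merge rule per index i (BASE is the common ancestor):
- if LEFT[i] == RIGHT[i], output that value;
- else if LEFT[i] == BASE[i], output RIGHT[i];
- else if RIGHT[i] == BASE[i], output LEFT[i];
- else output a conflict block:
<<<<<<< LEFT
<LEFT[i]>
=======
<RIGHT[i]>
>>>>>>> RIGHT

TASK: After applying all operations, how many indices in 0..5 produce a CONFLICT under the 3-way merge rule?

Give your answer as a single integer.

Answer: 2

Derivation:
Final LEFT:  [charlie, golf, bravo, juliet, foxtrot, hotel]
Final RIGHT: [india, charlie, golf, alpha, alpha, kilo]
i=0: L=charlie=BASE, R=india -> take RIGHT -> india
i=1: L=golf=BASE, R=charlie -> take RIGHT -> charlie
i=2: L=bravo=BASE, R=golf -> take RIGHT -> golf
i=3: BASE=kilo L=juliet R=alpha all differ -> CONFLICT
i=4: L=foxtrot=BASE, R=alpha -> take RIGHT -> alpha
i=5: BASE=delta L=hotel R=kilo all differ -> CONFLICT
Conflict count: 2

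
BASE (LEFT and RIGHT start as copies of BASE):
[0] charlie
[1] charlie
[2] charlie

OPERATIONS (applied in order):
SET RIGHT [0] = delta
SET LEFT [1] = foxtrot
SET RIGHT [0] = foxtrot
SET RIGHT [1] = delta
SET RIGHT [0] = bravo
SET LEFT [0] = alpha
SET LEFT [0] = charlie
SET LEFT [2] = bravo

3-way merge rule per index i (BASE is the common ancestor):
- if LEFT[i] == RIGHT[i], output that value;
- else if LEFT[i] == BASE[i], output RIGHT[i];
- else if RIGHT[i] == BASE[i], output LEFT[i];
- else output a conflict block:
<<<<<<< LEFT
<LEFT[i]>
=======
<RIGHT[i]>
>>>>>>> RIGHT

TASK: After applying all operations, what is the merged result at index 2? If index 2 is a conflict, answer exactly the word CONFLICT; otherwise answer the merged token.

Final LEFT:  [charlie, foxtrot, bravo]
Final RIGHT: [bravo, delta, charlie]
i=0: L=charlie=BASE, R=bravo -> take RIGHT -> bravo
i=1: BASE=charlie L=foxtrot R=delta all differ -> CONFLICT
i=2: L=bravo, R=charlie=BASE -> take LEFT -> bravo
Index 2 -> bravo

Answer: bravo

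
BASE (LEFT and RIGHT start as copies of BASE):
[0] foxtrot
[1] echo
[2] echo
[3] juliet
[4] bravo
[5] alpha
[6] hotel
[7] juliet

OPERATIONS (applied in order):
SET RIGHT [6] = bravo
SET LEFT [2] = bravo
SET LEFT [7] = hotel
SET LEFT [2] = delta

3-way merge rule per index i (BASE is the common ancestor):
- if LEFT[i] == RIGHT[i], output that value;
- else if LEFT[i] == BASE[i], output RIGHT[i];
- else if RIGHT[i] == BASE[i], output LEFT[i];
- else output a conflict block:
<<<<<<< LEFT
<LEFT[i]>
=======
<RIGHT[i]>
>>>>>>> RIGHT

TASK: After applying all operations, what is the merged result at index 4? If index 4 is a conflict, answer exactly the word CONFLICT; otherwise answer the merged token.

Answer: bravo

Derivation:
Final LEFT:  [foxtrot, echo, delta, juliet, bravo, alpha, hotel, hotel]
Final RIGHT: [foxtrot, echo, echo, juliet, bravo, alpha, bravo, juliet]
i=0: L=foxtrot R=foxtrot -> agree -> foxtrot
i=1: L=echo R=echo -> agree -> echo
i=2: L=delta, R=echo=BASE -> take LEFT -> delta
i=3: L=juliet R=juliet -> agree -> juliet
i=4: L=bravo R=bravo -> agree -> bravo
i=5: L=alpha R=alpha -> agree -> alpha
i=6: L=hotel=BASE, R=bravo -> take RIGHT -> bravo
i=7: L=hotel, R=juliet=BASE -> take LEFT -> hotel
Index 4 -> bravo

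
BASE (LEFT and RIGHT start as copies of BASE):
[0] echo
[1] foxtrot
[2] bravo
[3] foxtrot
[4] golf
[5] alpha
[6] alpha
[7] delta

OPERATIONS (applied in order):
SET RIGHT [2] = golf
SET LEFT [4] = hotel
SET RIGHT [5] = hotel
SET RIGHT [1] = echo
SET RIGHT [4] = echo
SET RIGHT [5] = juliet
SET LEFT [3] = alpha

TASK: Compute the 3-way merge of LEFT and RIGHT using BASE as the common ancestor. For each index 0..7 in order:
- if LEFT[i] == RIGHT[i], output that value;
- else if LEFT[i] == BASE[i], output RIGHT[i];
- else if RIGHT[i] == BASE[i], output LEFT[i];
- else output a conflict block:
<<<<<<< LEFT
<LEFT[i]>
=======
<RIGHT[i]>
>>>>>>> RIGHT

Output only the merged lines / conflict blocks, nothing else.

Answer: echo
echo
golf
alpha
<<<<<<< LEFT
hotel
=======
echo
>>>>>>> RIGHT
juliet
alpha
delta

Derivation:
Final LEFT:  [echo, foxtrot, bravo, alpha, hotel, alpha, alpha, delta]
Final RIGHT: [echo, echo, golf, foxtrot, echo, juliet, alpha, delta]
i=0: L=echo R=echo -> agree -> echo
i=1: L=foxtrot=BASE, R=echo -> take RIGHT -> echo
i=2: L=bravo=BASE, R=golf -> take RIGHT -> golf
i=3: L=alpha, R=foxtrot=BASE -> take LEFT -> alpha
i=4: BASE=golf L=hotel R=echo all differ -> CONFLICT
i=5: L=alpha=BASE, R=juliet -> take RIGHT -> juliet
i=6: L=alpha R=alpha -> agree -> alpha
i=7: L=delta R=delta -> agree -> delta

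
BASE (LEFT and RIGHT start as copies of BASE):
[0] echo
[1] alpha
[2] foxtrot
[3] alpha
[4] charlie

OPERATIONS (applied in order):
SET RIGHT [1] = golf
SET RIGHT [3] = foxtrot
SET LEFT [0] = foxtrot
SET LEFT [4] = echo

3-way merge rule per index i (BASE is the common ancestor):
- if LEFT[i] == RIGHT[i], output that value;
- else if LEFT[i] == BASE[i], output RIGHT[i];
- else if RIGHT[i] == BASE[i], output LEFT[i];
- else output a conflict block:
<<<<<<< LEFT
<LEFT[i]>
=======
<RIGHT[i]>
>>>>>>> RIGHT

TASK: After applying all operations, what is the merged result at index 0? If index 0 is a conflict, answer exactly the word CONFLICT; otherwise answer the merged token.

Final LEFT:  [foxtrot, alpha, foxtrot, alpha, echo]
Final RIGHT: [echo, golf, foxtrot, foxtrot, charlie]
i=0: L=foxtrot, R=echo=BASE -> take LEFT -> foxtrot
i=1: L=alpha=BASE, R=golf -> take RIGHT -> golf
i=2: L=foxtrot R=foxtrot -> agree -> foxtrot
i=3: L=alpha=BASE, R=foxtrot -> take RIGHT -> foxtrot
i=4: L=echo, R=charlie=BASE -> take LEFT -> echo
Index 0 -> foxtrot

Answer: foxtrot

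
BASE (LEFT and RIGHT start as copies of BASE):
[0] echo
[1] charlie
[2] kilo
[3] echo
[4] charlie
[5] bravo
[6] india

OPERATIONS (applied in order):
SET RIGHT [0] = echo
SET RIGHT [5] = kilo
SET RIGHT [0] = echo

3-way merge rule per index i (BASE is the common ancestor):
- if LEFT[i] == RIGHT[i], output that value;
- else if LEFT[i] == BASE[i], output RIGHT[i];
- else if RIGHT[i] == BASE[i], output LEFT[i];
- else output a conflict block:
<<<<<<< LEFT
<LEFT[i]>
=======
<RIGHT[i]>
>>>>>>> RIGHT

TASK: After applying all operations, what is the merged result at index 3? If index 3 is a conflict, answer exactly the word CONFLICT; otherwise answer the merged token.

Answer: echo

Derivation:
Final LEFT:  [echo, charlie, kilo, echo, charlie, bravo, india]
Final RIGHT: [echo, charlie, kilo, echo, charlie, kilo, india]
i=0: L=echo R=echo -> agree -> echo
i=1: L=charlie R=charlie -> agree -> charlie
i=2: L=kilo R=kilo -> agree -> kilo
i=3: L=echo R=echo -> agree -> echo
i=4: L=charlie R=charlie -> agree -> charlie
i=5: L=bravo=BASE, R=kilo -> take RIGHT -> kilo
i=6: L=india R=india -> agree -> india
Index 3 -> echo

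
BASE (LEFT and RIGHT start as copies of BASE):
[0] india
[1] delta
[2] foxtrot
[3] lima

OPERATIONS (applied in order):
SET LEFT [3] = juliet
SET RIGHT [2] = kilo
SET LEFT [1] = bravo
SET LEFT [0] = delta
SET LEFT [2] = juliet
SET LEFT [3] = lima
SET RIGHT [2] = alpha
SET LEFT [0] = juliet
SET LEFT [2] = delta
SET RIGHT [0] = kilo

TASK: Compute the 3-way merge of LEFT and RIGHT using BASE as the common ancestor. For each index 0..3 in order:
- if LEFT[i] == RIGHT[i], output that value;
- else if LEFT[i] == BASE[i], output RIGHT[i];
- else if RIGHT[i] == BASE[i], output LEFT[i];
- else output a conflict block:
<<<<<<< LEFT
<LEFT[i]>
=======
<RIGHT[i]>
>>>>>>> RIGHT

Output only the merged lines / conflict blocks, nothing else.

Final LEFT:  [juliet, bravo, delta, lima]
Final RIGHT: [kilo, delta, alpha, lima]
i=0: BASE=india L=juliet R=kilo all differ -> CONFLICT
i=1: L=bravo, R=delta=BASE -> take LEFT -> bravo
i=2: BASE=foxtrot L=delta R=alpha all differ -> CONFLICT
i=3: L=lima R=lima -> agree -> lima

Answer: <<<<<<< LEFT
juliet
=======
kilo
>>>>>>> RIGHT
bravo
<<<<<<< LEFT
delta
=======
alpha
>>>>>>> RIGHT
lima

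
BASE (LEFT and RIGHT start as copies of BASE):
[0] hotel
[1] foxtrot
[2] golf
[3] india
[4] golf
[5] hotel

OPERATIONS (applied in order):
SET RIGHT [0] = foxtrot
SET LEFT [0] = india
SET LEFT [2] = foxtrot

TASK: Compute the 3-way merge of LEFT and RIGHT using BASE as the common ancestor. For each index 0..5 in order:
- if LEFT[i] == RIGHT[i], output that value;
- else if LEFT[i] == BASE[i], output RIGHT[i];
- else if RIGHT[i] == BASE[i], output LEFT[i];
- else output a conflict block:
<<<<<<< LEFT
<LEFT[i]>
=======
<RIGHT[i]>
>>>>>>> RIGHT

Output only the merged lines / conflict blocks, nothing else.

Answer: <<<<<<< LEFT
india
=======
foxtrot
>>>>>>> RIGHT
foxtrot
foxtrot
india
golf
hotel

Derivation:
Final LEFT:  [india, foxtrot, foxtrot, india, golf, hotel]
Final RIGHT: [foxtrot, foxtrot, golf, india, golf, hotel]
i=0: BASE=hotel L=india R=foxtrot all differ -> CONFLICT
i=1: L=foxtrot R=foxtrot -> agree -> foxtrot
i=2: L=foxtrot, R=golf=BASE -> take LEFT -> foxtrot
i=3: L=india R=india -> agree -> india
i=4: L=golf R=golf -> agree -> golf
i=5: L=hotel R=hotel -> agree -> hotel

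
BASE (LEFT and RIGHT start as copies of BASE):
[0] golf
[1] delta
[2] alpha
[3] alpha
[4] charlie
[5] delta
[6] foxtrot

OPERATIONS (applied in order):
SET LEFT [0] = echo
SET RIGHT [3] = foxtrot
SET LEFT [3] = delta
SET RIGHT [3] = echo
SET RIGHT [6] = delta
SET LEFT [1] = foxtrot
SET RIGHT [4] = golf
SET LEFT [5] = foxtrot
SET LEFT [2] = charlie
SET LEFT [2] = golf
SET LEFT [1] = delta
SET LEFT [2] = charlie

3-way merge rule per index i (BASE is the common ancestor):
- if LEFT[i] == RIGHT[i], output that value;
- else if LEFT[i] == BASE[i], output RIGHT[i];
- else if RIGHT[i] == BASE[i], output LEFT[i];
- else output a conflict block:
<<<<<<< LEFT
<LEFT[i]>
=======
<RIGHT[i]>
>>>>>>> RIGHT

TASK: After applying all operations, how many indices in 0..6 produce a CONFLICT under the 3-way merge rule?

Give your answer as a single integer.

Final LEFT:  [echo, delta, charlie, delta, charlie, foxtrot, foxtrot]
Final RIGHT: [golf, delta, alpha, echo, golf, delta, delta]
i=0: L=echo, R=golf=BASE -> take LEFT -> echo
i=1: L=delta R=delta -> agree -> delta
i=2: L=charlie, R=alpha=BASE -> take LEFT -> charlie
i=3: BASE=alpha L=delta R=echo all differ -> CONFLICT
i=4: L=charlie=BASE, R=golf -> take RIGHT -> golf
i=5: L=foxtrot, R=delta=BASE -> take LEFT -> foxtrot
i=6: L=foxtrot=BASE, R=delta -> take RIGHT -> delta
Conflict count: 1

Answer: 1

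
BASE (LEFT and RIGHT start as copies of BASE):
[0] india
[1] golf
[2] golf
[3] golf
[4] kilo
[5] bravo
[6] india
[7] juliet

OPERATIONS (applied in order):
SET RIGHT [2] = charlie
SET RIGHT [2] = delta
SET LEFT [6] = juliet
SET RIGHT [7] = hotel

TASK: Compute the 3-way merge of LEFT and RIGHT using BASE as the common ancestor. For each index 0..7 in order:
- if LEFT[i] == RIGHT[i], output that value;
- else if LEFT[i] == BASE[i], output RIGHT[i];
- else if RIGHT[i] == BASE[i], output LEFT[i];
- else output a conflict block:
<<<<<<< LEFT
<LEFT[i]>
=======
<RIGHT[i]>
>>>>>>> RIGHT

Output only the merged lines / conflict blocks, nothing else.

Answer: india
golf
delta
golf
kilo
bravo
juliet
hotel

Derivation:
Final LEFT:  [india, golf, golf, golf, kilo, bravo, juliet, juliet]
Final RIGHT: [india, golf, delta, golf, kilo, bravo, india, hotel]
i=0: L=india R=india -> agree -> india
i=1: L=golf R=golf -> agree -> golf
i=2: L=golf=BASE, R=delta -> take RIGHT -> delta
i=3: L=golf R=golf -> agree -> golf
i=4: L=kilo R=kilo -> agree -> kilo
i=5: L=bravo R=bravo -> agree -> bravo
i=6: L=juliet, R=india=BASE -> take LEFT -> juliet
i=7: L=juliet=BASE, R=hotel -> take RIGHT -> hotel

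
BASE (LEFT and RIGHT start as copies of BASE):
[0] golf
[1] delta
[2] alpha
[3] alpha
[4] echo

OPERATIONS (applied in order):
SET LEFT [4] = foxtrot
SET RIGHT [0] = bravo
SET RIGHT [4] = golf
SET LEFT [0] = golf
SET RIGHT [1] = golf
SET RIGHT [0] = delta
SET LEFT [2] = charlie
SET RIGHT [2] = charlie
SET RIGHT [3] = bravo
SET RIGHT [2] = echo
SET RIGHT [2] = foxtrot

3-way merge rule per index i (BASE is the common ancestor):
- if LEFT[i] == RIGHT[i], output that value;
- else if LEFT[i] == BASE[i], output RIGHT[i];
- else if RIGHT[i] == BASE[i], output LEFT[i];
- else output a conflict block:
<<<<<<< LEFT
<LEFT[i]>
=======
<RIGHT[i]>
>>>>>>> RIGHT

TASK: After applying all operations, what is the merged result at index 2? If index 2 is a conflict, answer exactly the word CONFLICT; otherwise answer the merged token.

Answer: CONFLICT

Derivation:
Final LEFT:  [golf, delta, charlie, alpha, foxtrot]
Final RIGHT: [delta, golf, foxtrot, bravo, golf]
i=0: L=golf=BASE, R=delta -> take RIGHT -> delta
i=1: L=delta=BASE, R=golf -> take RIGHT -> golf
i=2: BASE=alpha L=charlie R=foxtrot all differ -> CONFLICT
i=3: L=alpha=BASE, R=bravo -> take RIGHT -> bravo
i=4: BASE=echo L=foxtrot R=golf all differ -> CONFLICT
Index 2 -> CONFLICT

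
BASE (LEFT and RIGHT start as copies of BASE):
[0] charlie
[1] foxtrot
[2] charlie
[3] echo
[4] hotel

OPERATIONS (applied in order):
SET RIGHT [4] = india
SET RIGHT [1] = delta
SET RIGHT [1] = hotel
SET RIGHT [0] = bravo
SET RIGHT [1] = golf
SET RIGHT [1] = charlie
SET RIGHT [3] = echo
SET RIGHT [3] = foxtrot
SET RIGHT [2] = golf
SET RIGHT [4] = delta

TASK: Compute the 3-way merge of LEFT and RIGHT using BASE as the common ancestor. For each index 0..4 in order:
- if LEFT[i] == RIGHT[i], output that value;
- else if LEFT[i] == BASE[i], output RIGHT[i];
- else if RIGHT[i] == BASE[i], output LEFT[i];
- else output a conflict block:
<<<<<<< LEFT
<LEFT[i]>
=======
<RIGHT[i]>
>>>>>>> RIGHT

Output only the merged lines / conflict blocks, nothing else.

Answer: bravo
charlie
golf
foxtrot
delta

Derivation:
Final LEFT:  [charlie, foxtrot, charlie, echo, hotel]
Final RIGHT: [bravo, charlie, golf, foxtrot, delta]
i=0: L=charlie=BASE, R=bravo -> take RIGHT -> bravo
i=1: L=foxtrot=BASE, R=charlie -> take RIGHT -> charlie
i=2: L=charlie=BASE, R=golf -> take RIGHT -> golf
i=3: L=echo=BASE, R=foxtrot -> take RIGHT -> foxtrot
i=4: L=hotel=BASE, R=delta -> take RIGHT -> delta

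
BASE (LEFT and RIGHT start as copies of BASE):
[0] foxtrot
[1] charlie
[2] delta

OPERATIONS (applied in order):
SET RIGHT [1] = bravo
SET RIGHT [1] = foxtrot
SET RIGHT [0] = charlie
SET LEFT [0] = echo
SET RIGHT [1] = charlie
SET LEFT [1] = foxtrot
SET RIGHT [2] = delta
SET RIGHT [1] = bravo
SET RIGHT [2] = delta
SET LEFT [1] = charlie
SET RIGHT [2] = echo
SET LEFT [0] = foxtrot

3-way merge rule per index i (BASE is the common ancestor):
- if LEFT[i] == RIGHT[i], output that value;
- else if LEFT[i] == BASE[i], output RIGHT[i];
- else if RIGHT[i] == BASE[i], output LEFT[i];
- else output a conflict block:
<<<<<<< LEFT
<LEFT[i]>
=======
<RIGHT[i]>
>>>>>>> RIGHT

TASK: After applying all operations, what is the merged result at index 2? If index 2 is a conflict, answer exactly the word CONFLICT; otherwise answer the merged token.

Final LEFT:  [foxtrot, charlie, delta]
Final RIGHT: [charlie, bravo, echo]
i=0: L=foxtrot=BASE, R=charlie -> take RIGHT -> charlie
i=1: L=charlie=BASE, R=bravo -> take RIGHT -> bravo
i=2: L=delta=BASE, R=echo -> take RIGHT -> echo
Index 2 -> echo

Answer: echo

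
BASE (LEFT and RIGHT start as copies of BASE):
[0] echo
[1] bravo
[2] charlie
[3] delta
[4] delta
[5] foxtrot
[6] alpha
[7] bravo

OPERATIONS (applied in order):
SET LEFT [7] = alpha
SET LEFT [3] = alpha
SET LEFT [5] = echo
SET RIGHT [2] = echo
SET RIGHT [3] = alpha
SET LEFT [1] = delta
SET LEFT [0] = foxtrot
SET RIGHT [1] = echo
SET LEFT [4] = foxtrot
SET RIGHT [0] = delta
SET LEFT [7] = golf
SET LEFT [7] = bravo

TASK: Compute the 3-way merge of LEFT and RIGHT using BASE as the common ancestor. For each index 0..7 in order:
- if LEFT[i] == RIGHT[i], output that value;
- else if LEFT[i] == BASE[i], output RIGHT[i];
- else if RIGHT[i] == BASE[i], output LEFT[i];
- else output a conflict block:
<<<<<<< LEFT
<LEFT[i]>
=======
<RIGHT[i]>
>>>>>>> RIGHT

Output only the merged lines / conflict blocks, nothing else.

Answer: <<<<<<< LEFT
foxtrot
=======
delta
>>>>>>> RIGHT
<<<<<<< LEFT
delta
=======
echo
>>>>>>> RIGHT
echo
alpha
foxtrot
echo
alpha
bravo

Derivation:
Final LEFT:  [foxtrot, delta, charlie, alpha, foxtrot, echo, alpha, bravo]
Final RIGHT: [delta, echo, echo, alpha, delta, foxtrot, alpha, bravo]
i=0: BASE=echo L=foxtrot R=delta all differ -> CONFLICT
i=1: BASE=bravo L=delta R=echo all differ -> CONFLICT
i=2: L=charlie=BASE, R=echo -> take RIGHT -> echo
i=3: L=alpha R=alpha -> agree -> alpha
i=4: L=foxtrot, R=delta=BASE -> take LEFT -> foxtrot
i=5: L=echo, R=foxtrot=BASE -> take LEFT -> echo
i=6: L=alpha R=alpha -> agree -> alpha
i=7: L=bravo R=bravo -> agree -> bravo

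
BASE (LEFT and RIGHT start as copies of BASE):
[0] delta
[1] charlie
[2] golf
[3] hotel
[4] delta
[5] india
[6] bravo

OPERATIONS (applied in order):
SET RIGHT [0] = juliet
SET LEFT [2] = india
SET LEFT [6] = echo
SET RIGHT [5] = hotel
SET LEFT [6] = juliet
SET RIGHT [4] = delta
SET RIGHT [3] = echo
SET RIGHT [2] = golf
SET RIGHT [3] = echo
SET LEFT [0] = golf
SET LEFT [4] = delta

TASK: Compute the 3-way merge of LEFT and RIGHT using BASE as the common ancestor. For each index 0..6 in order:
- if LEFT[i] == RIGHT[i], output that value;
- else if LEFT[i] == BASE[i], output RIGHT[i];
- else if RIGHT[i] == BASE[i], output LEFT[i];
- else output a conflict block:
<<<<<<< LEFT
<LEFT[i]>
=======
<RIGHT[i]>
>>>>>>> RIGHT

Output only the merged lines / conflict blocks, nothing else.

Answer: <<<<<<< LEFT
golf
=======
juliet
>>>>>>> RIGHT
charlie
india
echo
delta
hotel
juliet

Derivation:
Final LEFT:  [golf, charlie, india, hotel, delta, india, juliet]
Final RIGHT: [juliet, charlie, golf, echo, delta, hotel, bravo]
i=0: BASE=delta L=golf R=juliet all differ -> CONFLICT
i=1: L=charlie R=charlie -> agree -> charlie
i=2: L=india, R=golf=BASE -> take LEFT -> india
i=3: L=hotel=BASE, R=echo -> take RIGHT -> echo
i=4: L=delta R=delta -> agree -> delta
i=5: L=india=BASE, R=hotel -> take RIGHT -> hotel
i=6: L=juliet, R=bravo=BASE -> take LEFT -> juliet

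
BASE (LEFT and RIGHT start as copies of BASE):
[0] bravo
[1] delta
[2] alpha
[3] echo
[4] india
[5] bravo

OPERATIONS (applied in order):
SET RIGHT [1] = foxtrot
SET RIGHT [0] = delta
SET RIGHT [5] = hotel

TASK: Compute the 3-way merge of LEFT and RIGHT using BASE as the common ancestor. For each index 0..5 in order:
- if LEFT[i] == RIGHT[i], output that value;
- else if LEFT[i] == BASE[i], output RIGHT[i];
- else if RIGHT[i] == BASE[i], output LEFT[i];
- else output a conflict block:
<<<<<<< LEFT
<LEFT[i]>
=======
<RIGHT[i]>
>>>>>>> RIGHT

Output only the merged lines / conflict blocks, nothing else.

Answer: delta
foxtrot
alpha
echo
india
hotel

Derivation:
Final LEFT:  [bravo, delta, alpha, echo, india, bravo]
Final RIGHT: [delta, foxtrot, alpha, echo, india, hotel]
i=0: L=bravo=BASE, R=delta -> take RIGHT -> delta
i=1: L=delta=BASE, R=foxtrot -> take RIGHT -> foxtrot
i=2: L=alpha R=alpha -> agree -> alpha
i=3: L=echo R=echo -> agree -> echo
i=4: L=india R=india -> agree -> india
i=5: L=bravo=BASE, R=hotel -> take RIGHT -> hotel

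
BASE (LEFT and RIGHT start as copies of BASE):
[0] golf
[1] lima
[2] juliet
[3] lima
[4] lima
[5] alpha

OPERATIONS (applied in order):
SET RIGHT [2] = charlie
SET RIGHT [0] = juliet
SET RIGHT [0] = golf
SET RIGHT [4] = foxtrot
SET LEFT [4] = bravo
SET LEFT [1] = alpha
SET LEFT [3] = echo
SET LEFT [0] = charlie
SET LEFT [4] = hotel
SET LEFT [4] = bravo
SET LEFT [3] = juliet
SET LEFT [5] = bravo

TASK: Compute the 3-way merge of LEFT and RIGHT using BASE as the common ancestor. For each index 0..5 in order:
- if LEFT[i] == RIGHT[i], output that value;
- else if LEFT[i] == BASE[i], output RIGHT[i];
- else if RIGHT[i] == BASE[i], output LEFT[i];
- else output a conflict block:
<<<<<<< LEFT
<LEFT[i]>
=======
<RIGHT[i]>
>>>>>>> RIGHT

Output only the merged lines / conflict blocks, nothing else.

Final LEFT:  [charlie, alpha, juliet, juliet, bravo, bravo]
Final RIGHT: [golf, lima, charlie, lima, foxtrot, alpha]
i=0: L=charlie, R=golf=BASE -> take LEFT -> charlie
i=1: L=alpha, R=lima=BASE -> take LEFT -> alpha
i=2: L=juliet=BASE, R=charlie -> take RIGHT -> charlie
i=3: L=juliet, R=lima=BASE -> take LEFT -> juliet
i=4: BASE=lima L=bravo R=foxtrot all differ -> CONFLICT
i=5: L=bravo, R=alpha=BASE -> take LEFT -> bravo

Answer: charlie
alpha
charlie
juliet
<<<<<<< LEFT
bravo
=======
foxtrot
>>>>>>> RIGHT
bravo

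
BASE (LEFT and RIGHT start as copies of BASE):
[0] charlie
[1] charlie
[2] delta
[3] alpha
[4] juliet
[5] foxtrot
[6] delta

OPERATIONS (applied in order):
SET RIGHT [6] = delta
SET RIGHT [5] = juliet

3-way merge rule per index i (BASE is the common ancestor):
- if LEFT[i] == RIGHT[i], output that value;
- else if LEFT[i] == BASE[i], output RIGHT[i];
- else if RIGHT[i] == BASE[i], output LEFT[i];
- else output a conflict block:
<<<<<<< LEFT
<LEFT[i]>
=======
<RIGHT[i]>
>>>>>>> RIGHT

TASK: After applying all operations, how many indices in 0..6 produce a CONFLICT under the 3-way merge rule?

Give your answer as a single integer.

Final LEFT:  [charlie, charlie, delta, alpha, juliet, foxtrot, delta]
Final RIGHT: [charlie, charlie, delta, alpha, juliet, juliet, delta]
i=0: L=charlie R=charlie -> agree -> charlie
i=1: L=charlie R=charlie -> agree -> charlie
i=2: L=delta R=delta -> agree -> delta
i=3: L=alpha R=alpha -> agree -> alpha
i=4: L=juliet R=juliet -> agree -> juliet
i=5: L=foxtrot=BASE, R=juliet -> take RIGHT -> juliet
i=6: L=delta R=delta -> agree -> delta
Conflict count: 0

Answer: 0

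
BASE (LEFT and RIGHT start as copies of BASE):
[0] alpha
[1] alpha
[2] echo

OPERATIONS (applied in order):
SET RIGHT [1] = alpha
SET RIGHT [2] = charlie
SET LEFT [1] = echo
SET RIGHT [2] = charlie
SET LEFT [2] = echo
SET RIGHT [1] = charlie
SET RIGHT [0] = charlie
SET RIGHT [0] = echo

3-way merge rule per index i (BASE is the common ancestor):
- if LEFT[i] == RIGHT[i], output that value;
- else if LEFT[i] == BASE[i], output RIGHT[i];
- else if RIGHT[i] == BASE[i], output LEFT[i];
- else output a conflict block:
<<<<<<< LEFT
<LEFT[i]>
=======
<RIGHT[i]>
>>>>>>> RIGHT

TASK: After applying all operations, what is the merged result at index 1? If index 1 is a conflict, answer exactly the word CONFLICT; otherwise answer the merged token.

Answer: CONFLICT

Derivation:
Final LEFT:  [alpha, echo, echo]
Final RIGHT: [echo, charlie, charlie]
i=0: L=alpha=BASE, R=echo -> take RIGHT -> echo
i=1: BASE=alpha L=echo R=charlie all differ -> CONFLICT
i=2: L=echo=BASE, R=charlie -> take RIGHT -> charlie
Index 1 -> CONFLICT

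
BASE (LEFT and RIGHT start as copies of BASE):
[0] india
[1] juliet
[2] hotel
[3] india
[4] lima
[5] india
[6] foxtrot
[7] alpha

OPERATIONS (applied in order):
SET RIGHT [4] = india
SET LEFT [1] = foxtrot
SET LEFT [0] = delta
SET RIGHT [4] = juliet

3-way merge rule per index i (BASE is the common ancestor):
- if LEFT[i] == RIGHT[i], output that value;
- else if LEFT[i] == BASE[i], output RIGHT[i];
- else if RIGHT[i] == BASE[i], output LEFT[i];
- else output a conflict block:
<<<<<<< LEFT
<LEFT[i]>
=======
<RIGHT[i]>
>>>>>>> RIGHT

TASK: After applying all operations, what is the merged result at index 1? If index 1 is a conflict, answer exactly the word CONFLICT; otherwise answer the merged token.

Answer: foxtrot

Derivation:
Final LEFT:  [delta, foxtrot, hotel, india, lima, india, foxtrot, alpha]
Final RIGHT: [india, juliet, hotel, india, juliet, india, foxtrot, alpha]
i=0: L=delta, R=india=BASE -> take LEFT -> delta
i=1: L=foxtrot, R=juliet=BASE -> take LEFT -> foxtrot
i=2: L=hotel R=hotel -> agree -> hotel
i=3: L=india R=india -> agree -> india
i=4: L=lima=BASE, R=juliet -> take RIGHT -> juliet
i=5: L=india R=india -> agree -> india
i=6: L=foxtrot R=foxtrot -> agree -> foxtrot
i=7: L=alpha R=alpha -> agree -> alpha
Index 1 -> foxtrot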